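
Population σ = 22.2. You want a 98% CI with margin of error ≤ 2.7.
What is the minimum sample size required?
n ≥ 366

For margin E ≤ 2.7:
n ≥ (z* · σ / E)²
n ≥ (2.326 · 22.2 / 2.7)²
n ≥ 365.76

Minimum n = 366 (rounding up)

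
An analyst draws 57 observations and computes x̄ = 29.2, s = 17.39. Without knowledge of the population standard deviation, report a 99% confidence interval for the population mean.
(23.06, 35.34)

t-interval (σ unknown):
df = n - 1 = 56
t* = 2.667 for 99% confidence

Margin of error = t* · s/√n = 2.667 · 17.39/√57 = 6.14

CI: (23.06, 35.34)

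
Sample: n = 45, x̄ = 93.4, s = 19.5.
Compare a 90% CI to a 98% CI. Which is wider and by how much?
98% CI is wider by 4.26

df = 44
90% CI: t* = 1.680, (88.52, 98.28), width = 2 · t* · s/√n = 9.77
98% CI: t* = 2.414, (86.38, 100.42), width = 2 · t* · s/√n = 14.03

The 98% CI is wider by 14.03 - 9.77 = 4.26.
Higher confidence requires a wider interval.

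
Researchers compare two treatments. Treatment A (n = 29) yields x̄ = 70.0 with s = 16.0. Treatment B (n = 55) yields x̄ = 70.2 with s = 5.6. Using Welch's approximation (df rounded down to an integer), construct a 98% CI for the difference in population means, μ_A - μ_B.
(-7.72, 7.32)

Difference: x̄₁ - x̄₂ = -0.20
SE = √(s₁²/n₁ + s₂²/n₂) = √(16.0²/29 + 5.6²/55) = 3.0656
df = 31.67 → 31 (Welch–Satterthwaite, rounded down)
t* = 2.453

CI: -0.20 ± 2.453 · 3.0656 = -0.20 ± 7.52 = (-7.72, 7.32)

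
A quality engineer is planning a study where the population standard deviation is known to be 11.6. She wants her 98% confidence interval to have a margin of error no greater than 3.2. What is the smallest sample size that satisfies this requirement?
n ≥ 72

For margin E ≤ 3.2:
n ≥ (z* · σ / E)²
n ≥ (2.326 · 11.6 / 3.2)²
n ≥ 71.09

Minimum n = 72 (rounding up)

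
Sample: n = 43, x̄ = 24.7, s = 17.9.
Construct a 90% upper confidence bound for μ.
μ ≤ 28.25

Upper bound (one-sided):
t* = 1.302 (one-sided for 90%)
Upper bound = x̄ + t* · s/√n = 24.7 + 1.302 · 17.9/√43 = 28.25

We are 90% confident that μ ≤ 28.25.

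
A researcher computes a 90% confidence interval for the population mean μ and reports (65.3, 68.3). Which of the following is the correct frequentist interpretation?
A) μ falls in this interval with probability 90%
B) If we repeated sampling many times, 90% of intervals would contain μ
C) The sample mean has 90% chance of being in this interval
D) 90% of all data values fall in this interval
B

A) Wrong — μ is fixed; the randomness lives in the interval, not in μ.
B) Correct — this is the frequentist long-run coverage interpretation.
C) Wrong — x̄ is observed and sits in the interval by construction.
D) Wrong — a CI is about the parameter μ, not individual data values.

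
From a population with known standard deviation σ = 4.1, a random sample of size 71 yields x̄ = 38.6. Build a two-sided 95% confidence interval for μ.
(37.65, 39.55)

z-interval (σ known):
z* = 1.960 for 95% confidence

Margin of error = z* · σ/√n = 1.960 · 4.1/√71 = 0.95

CI: (38.6 - 0.95, 38.6 + 0.95) = (37.65, 39.55)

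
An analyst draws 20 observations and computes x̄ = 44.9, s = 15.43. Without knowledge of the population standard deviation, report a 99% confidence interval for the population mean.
(35.03, 54.77)

t-interval (σ unknown):
df = n - 1 = 19
t* = 2.861 for 99% confidence

Margin of error = t* · s/√n = 2.861 · 15.43/√20 = 9.87

CI: (35.03, 54.77)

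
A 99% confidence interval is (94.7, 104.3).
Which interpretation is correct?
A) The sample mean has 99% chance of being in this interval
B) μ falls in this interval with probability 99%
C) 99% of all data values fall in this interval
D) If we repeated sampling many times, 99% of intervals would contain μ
D

A) Wrong — x̄ is observed and sits in the interval by construction.
B) Wrong — μ is fixed; the randomness lives in the interval, not in μ.
C) Wrong — a CI is about the parameter μ, not individual data values.
D) Correct — this is the frequentist long-run coverage interpretation.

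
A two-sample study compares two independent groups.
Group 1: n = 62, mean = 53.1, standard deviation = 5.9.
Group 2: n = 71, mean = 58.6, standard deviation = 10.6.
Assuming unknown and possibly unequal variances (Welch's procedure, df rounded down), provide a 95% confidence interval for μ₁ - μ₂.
(-8.40, -2.60)

Difference: x̄₁ - x̄₂ = -5.50
SE = √(s₁²/n₁ + s₂²/n₂) = √(5.9²/62 + 10.6²/71) = 1.4642
df = 112.26 → 112 (Welch–Satterthwaite, rounded down)
t* = 1.981

CI: -5.50 ± 1.981 · 1.4642 = -5.50 ± 2.90 = (-8.40, -2.60)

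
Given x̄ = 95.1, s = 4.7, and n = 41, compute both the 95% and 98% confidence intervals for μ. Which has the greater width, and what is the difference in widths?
98% CI is wider by 0.59

df = 40
95% CI: t* = 2.021, (93.62, 96.58), width = 2 · t* · s/√n = 2.97
98% CI: t* = 2.423, (93.32, 96.88), width = 2 · t* · s/√n = 3.56

The 98% CI is wider by 3.56 - 2.97 = 0.59.
Higher confidence requires a wider interval.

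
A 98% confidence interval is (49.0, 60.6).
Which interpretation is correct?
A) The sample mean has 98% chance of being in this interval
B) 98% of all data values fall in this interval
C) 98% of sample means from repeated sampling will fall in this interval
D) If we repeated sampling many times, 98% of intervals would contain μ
D

A) Wrong — x̄ is observed and sits in the interval by construction.
B) Wrong — a CI is about the parameter μ, not individual data values.
C) Wrong — coverage applies to intervals containing μ, not to future x̄ values.
D) Correct — this is the frequentist long-run coverage interpretation.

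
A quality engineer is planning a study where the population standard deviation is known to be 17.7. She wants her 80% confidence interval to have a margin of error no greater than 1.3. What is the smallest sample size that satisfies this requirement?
n ≥ 305

For margin E ≤ 1.3:
n ≥ (z* · σ / E)²
n ≥ (1.282 · 17.7 / 1.3)²
n ≥ 304.67

Minimum n = 305 (rounding up)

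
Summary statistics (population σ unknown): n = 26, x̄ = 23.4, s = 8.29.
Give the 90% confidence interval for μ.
(20.62, 26.18)

t-interval (σ unknown):
df = n - 1 = 25
t* = 1.708 for 90% confidence

Margin of error = t* · s/√n = 1.708 · 8.29/√26 = 2.78

CI: (20.62, 26.18)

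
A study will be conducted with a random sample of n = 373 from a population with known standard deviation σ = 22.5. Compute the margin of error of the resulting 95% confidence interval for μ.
Margin of error = 2.28

Margin of error = z* · σ/√n
= 1.960 · 22.5/√373
= 1.960 · 22.5/19.3132
= 2.28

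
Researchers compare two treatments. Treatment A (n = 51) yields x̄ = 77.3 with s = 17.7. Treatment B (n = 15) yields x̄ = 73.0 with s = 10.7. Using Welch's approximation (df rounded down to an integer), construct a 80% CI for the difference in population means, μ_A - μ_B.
(-0.54, 9.14)

Difference: x̄₁ - x̄₂ = 4.30
SE = √(s₁²/n₁ + s₂²/n₂) = √(17.7²/51 + 10.7²/15) = 3.7116
df = 38.60 → 38 (Welch–Satterthwaite, rounded down)
t* = 1.304

CI: 4.30 ± 1.304 · 3.7116 = 4.30 ± 4.84 = (-0.54, 9.14)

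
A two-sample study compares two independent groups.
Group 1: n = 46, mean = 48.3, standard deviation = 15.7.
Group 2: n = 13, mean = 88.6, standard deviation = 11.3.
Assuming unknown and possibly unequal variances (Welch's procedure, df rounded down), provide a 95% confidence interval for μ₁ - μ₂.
(-48.31, -32.29)

Difference: x̄₁ - x̄₂ = -40.30
SE = √(s₁²/n₁ + s₂²/n₂) = √(15.7²/46 + 11.3²/13) = 3.8963
df = 26.56 → 26 (Welch–Satterthwaite, rounded down)
t* = 2.056

CI: -40.30 ± 2.056 · 3.8963 = -40.30 ± 8.01 = (-48.31, -32.29)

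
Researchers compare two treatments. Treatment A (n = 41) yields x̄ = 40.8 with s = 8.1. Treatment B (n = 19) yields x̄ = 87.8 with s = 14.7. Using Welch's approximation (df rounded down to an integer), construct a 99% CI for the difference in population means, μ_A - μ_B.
(-57.11, -36.89)

Difference: x̄₁ - x̄₂ = -47.00
SE = √(s₁²/n₁ + s₂²/n₂) = √(8.1²/41 + 14.7²/19) = 3.6019
df = 23.21 → 23 (Welch–Satterthwaite, rounded down)
t* = 2.807

CI: -47.00 ± 2.807 · 3.6019 = -47.00 ± 10.11 = (-57.11, -36.89)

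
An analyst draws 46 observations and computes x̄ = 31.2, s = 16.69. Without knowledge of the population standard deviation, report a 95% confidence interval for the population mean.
(26.24, 36.16)

t-interval (σ unknown):
df = n - 1 = 45
t* = 2.014 for 95% confidence

Margin of error = t* · s/√n = 2.014 · 16.69/√46 = 4.96

CI: (26.24, 36.16)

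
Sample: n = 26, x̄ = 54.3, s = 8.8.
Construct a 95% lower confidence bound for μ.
μ ≥ 51.35

Lower bound (one-sided):
t* = 1.708 (one-sided for 95%)
Lower bound = x̄ - t* · s/√n = 54.3 - 1.708 · 8.8/√26 = 51.35

We are 95% confident that μ ≥ 51.35.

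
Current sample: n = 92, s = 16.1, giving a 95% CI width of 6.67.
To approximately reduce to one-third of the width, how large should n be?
n ≈ 828

CI width ∝ 1/√n
To reduce width by factor 3, need √n to grow by 3 → need 3² = 9 times as many samples.

Current: n = 92, width = 6.67
New: n = 828, width ≈ 2.20

Width reduced by factor of 6.67/2.20 = 3.03.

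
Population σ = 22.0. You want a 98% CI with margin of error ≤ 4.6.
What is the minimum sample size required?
n ≥ 124

For margin E ≤ 4.6:
n ≥ (z* · σ / E)²
n ≥ (2.326 · 22.0 / 4.6)²
n ≥ 123.75

Minimum n = 124 (rounding up)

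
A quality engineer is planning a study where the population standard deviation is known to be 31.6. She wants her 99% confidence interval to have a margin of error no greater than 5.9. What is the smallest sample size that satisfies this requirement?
n ≥ 191

For margin E ≤ 5.9:
n ≥ (z* · σ / E)²
n ≥ (2.576 · 31.6 / 5.9)²
n ≥ 190.35

Minimum n = 191 (rounding up)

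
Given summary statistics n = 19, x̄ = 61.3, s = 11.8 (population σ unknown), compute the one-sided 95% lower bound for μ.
μ ≥ 56.61

Lower bound (one-sided):
t* = 1.734 (one-sided for 95%)
Lower bound = x̄ - t* · s/√n = 61.3 - 1.734 · 11.8/√19 = 56.61

We are 95% confident that μ ≥ 56.61.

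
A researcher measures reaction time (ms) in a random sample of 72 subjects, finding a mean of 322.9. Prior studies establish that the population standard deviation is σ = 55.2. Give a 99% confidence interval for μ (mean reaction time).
(306.14, 339.66)

z-interval (σ known):
z* = 2.576 for 99% confidence

Margin of error = z* · σ/√n = 2.576 · 55.2/√72 = 16.76

CI: (322.9 - 16.76, 322.9 + 16.76) = (306.14, 339.66)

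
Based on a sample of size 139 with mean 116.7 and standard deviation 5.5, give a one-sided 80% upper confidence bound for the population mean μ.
μ ≤ 117.09

Upper bound (one-sided):
t* = 0.844 (one-sided for 80%)
Upper bound = x̄ + t* · s/√n = 116.7 + 0.844 · 5.5/√139 = 117.09

We are 80% confident that μ ≤ 117.09.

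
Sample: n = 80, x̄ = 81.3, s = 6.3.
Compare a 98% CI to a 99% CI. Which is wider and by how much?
99% CI is wider by 0.38

df = 79
98% CI: t* = 2.374, (79.63, 82.97), width = 2 · t* · s/√n = 3.34
99% CI: t* = 2.640, (79.44, 83.16), width = 2 · t* · s/√n = 3.72

The 99% CI is wider by 3.72 - 3.34 = 0.38.
Higher confidence requires a wider interval.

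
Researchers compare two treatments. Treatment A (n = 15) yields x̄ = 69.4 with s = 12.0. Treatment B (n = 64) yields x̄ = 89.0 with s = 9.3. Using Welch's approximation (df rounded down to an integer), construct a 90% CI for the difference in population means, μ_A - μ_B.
(-25.34, -13.86)

Difference: x̄₁ - x̄₂ = -19.60
SE = √(s₁²/n₁ + s₂²/n₂) = √(12.0²/15 + 9.3²/64) = 3.3093
df = 18.14 → 18 (Welch–Satterthwaite, rounded down)
t* = 1.734

CI: -19.60 ± 1.734 · 3.3093 = -19.60 ± 5.74 = (-25.34, -13.86)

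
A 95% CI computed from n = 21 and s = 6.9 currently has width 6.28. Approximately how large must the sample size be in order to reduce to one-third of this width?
n ≈ 189

CI width ∝ 1/√n
To reduce width by factor 3, need √n to grow by 3 → need 3² = 9 times as many samples.

Current: n = 21, width = 6.28
New: n = 189, width ≈ 1.98

Width reduced by factor of 6.28/1.98 = 3.17.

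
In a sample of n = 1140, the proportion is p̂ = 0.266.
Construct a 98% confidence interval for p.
(0.236, 0.296)

Proportion CI:
SE = √(p̂(1-p̂)/n) = √(0.266 · 0.734 / 1140) = 0.01309

z* = 2.326
Margin = z* · SE = 2.326 · 0.01309 = 0.0304

CI: 0.266 ± 0.0304 = (0.236, 0.296)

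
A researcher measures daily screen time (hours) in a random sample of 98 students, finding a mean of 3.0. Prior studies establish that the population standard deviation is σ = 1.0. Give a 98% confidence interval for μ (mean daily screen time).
(2.77, 3.23)

z-interval (σ known):
z* = 2.326 for 98% confidence

Margin of error = z* · σ/√n = 2.326 · 1.0/√98 = 0.23

CI: (3.0 - 0.23, 3.0 + 0.23) = (2.77, 3.23)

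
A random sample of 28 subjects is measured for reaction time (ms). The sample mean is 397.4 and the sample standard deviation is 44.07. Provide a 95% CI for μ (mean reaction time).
(380.31, 414.49)

t-interval (σ unknown):
df = n - 1 = 27
t* = 2.052 for 95% confidence

Margin of error = t* · s/√n = 2.052 · 44.07/√28 = 17.09

CI: (380.31, 414.49)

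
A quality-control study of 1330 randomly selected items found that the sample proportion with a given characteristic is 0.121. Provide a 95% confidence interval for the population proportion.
(0.103, 0.139)

Proportion CI:
SE = √(p̂(1-p̂)/n) = √(0.121 · 0.879 / 1330) = 0.00894

z* = 1.960
Margin = z* · SE = 1.960 · 0.00894 = 0.0175

CI: 0.121 ± 0.0175 = (0.103, 0.139)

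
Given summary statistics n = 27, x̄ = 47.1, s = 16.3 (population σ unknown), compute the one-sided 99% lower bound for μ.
μ ≥ 39.32

Lower bound (one-sided):
t* = 2.479 (one-sided for 99%)
Lower bound = x̄ - t* · s/√n = 47.1 - 2.479 · 16.3/√27 = 39.32

We are 99% confident that μ ≥ 39.32.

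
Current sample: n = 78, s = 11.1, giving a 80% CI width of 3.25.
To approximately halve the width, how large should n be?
n ≈ 312

CI width ∝ 1/√n
To reduce width by factor 2, need √n to grow by 2 → need 2² = 4 times as many samples.

Current: n = 78, width = 3.25
New: n = 312, width ≈ 1.61

Width reduced by factor of 3.25/1.61 = 2.02.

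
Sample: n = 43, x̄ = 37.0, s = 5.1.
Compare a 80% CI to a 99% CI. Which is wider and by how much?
99% CI is wider by 2.17

df = 42
80% CI: t* = 1.302, (35.99, 38.01), width = 2 · t* · s/√n = 2.03
99% CI: t* = 2.698, (34.90, 39.10), width = 2 · t* · s/√n = 4.20

The 99% CI is wider by 4.20 - 2.03 = 2.17.
Higher confidence requires a wider interval.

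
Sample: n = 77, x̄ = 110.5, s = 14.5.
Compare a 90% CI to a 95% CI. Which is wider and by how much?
95% CI is wider by 1.08

df = 76
90% CI: t* = 1.665, (107.75, 113.25), width = 2 · t* · s/√n = 5.50
95% CI: t* = 1.992, (107.21, 113.79), width = 2 · t* · s/√n = 6.58

The 95% CI is wider by 6.58 - 5.50 = 1.08.
Higher confidence requires a wider interval.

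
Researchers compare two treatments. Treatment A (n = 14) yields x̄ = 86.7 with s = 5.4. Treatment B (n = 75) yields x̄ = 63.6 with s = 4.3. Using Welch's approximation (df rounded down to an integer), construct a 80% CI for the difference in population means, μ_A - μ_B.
(21.06, 25.14)

Difference: x̄₁ - x̄₂ = 23.10
SE = √(s₁²/n₁ + s₂²/n₂) = √(5.4²/14 + 4.3²/75) = 1.5262
df = 16.22 → 16 (Welch–Satterthwaite, rounded down)
t* = 1.337

CI: 23.10 ± 1.337 · 1.5262 = 23.10 ± 2.04 = (21.06, 25.14)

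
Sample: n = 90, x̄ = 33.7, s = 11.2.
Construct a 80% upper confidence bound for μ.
μ ≤ 34.70

Upper bound (one-sided):
t* = 0.846 (one-sided for 80%)
Upper bound = x̄ + t* · s/√n = 33.7 + 0.846 · 11.2/√90 = 34.70

We are 80% confident that μ ≤ 34.70.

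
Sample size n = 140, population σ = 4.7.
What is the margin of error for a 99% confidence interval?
Margin of error = 1.02

Margin of error = z* · σ/√n
= 2.576 · 4.7/√140
= 2.576 · 4.7/11.8322
= 1.02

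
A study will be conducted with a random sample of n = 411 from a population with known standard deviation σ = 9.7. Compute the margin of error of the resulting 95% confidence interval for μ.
Margin of error = 0.94

Margin of error = z* · σ/√n
= 1.960 · 9.7/√411
= 1.960 · 9.7/20.2731
= 0.94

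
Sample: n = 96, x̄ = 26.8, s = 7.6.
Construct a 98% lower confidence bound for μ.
μ ≥ 25.19

Lower bound (one-sided):
t* = 2.082 (one-sided for 98%)
Lower bound = x̄ - t* · s/√n = 26.8 - 2.082 · 7.6/√96 = 25.19

We are 98% confident that μ ≥ 25.19.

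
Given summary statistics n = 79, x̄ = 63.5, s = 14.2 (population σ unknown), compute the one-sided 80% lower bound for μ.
μ ≥ 62.15

Lower bound (one-sided):
t* = 0.846 (one-sided for 80%)
Lower bound = x̄ - t* · s/√n = 63.5 - 0.846 · 14.2/√79 = 62.15

We are 80% confident that μ ≥ 62.15.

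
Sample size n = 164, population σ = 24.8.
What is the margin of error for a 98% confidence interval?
Margin of error = 4.50

Margin of error = z* · σ/√n
= 2.326 · 24.8/√164
= 2.326 · 24.8/12.8062
= 4.50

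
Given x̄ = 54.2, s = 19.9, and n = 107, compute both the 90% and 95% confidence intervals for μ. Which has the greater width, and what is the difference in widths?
95% CI is wider by 1.25

df = 106
90% CI: t* = 1.659, (51.01, 57.39), width = 2 · t* · s/√n = 6.38
95% CI: t* = 1.983, (50.39, 58.01), width = 2 · t* · s/√n = 7.63

The 95% CI is wider by 7.63 - 6.38 = 1.25.
Higher confidence requires a wider interval.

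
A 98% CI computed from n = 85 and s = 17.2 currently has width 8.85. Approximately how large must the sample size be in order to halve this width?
n ≈ 340

CI width ∝ 1/√n
To reduce width by factor 2, need √n to grow by 2 → need 2² = 4 times as many samples.

Current: n = 85, width = 8.85
New: n = 340, width ≈ 4.36

Width reduced by factor of 8.85/4.36 = 2.03.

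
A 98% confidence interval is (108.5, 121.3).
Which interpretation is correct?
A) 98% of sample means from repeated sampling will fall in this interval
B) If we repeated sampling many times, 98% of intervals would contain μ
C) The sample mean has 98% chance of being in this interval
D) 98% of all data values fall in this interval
B

A) Wrong — coverage applies to intervals containing μ, not to future x̄ values.
B) Correct — this is the frequentist long-run coverage interpretation.
C) Wrong — x̄ is observed and sits in the interval by construction.
D) Wrong — a CI is about the parameter μ, not individual data values.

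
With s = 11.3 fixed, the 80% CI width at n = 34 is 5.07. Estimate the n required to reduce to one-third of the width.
n ≈ 306

CI width ∝ 1/√n
To reduce width by factor 3, need √n to grow by 3 → need 3² = 9 times as many samples.

Current: n = 34, width = 5.07
New: n = 306, width ≈ 1.66

Width reduced by factor of 5.07/1.66 = 3.05.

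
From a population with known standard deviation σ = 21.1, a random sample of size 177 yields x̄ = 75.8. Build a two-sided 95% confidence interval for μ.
(72.69, 78.91)

z-interval (σ known):
z* = 1.960 for 95% confidence

Margin of error = z* · σ/√n = 1.960 · 21.1/√177 = 3.11

CI: (75.8 - 3.11, 75.8 + 3.11) = (72.69, 78.91)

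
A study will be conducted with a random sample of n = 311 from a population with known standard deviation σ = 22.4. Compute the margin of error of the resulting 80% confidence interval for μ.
Margin of error = 1.63

Margin of error = z* · σ/√n
= 1.282 · 22.4/√311
= 1.282 · 22.4/17.6352
= 1.63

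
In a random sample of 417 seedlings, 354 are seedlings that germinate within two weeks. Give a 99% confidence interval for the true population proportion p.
(0.804, 0.894)

Proportion CI:
p̂ = 354/417 = 0.84892
SE = √(p̂(1-p̂)/n) = √(0.84892 · 0.15108 / 417) = 0.01754

z* = 2.576
Margin = z* · SE = 2.576 · 0.01754 = 0.0452

CI: 0.84892 ± 0.0452 = (0.804, 0.894)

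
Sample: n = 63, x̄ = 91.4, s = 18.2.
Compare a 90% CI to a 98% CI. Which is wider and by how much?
98% CI is wider by 3.29

df = 62
90% CI: t* = 1.670, (87.57, 95.23), width = 2 · t* · s/√n = 7.66
98% CI: t* = 2.388, (85.92, 96.88), width = 2 · t* · s/√n = 10.95

The 98% CI is wider by 10.95 - 7.66 = 3.29.
Higher confidence requires a wider interval.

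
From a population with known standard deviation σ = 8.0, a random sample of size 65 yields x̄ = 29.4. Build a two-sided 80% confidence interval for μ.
(28.13, 30.67)

z-interval (σ known):
z* = 1.282 for 80% confidence

Margin of error = z* · σ/√n = 1.282 · 8.0/√65 = 1.27

CI: (29.4 - 1.27, 29.4 + 1.27) = (28.13, 30.67)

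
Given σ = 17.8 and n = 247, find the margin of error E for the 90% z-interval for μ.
Margin of error = 1.86

Margin of error = z* · σ/√n
= 1.645 · 17.8/√247
= 1.645 · 17.8/15.7162
= 1.86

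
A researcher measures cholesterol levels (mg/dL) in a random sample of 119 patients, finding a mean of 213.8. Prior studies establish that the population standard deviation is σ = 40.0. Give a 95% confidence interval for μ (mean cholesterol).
(206.61, 220.99)

z-interval (σ known):
z* = 1.960 for 95% confidence

Margin of error = z* · σ/√n = 1.960 · 40.0/√119 = 7.19

CI: (213.8 - 7.19, 213.8 + 7.19) = (206.61, 220.99)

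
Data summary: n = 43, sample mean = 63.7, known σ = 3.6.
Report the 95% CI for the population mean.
(62.62, 64.78)

z-interval (σ known):
z* = 1.960 for 95% confidence

Margin of error = z* · σ/√n = 1.960 · 3.6/√43 = 1.08

CI: (63.7 - 1.08, 63.7 + 1.08) = (62.62, 64.78)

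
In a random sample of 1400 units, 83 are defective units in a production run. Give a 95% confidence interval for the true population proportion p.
(0.047, 0.072)

Proportion CI:
p̂ = 83/1400 = 0.05929
SE = √(p̂(1-p̂)/n) = √(0.05929 · 0.94071 / 1400) = 0.00631

z* = 1.960
Margin = z* · SE = 1.960 · 0.00631 = 0.0124

CI: 0.05929 ± 0.0124 = (0.047, 0.072)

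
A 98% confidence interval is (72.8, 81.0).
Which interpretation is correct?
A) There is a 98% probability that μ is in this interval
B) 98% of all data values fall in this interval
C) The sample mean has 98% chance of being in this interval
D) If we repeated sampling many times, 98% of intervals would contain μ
D

A) Wrong — μ is fixed; the randomness lives in the interval, not in μ.
B) Wrong — a CI is about the parameter μ, not individual data values.
C) Wrong — x̄ is observed and sits in the interval by construction.
D) Correct — this is the frequentist long-run coverage interpretation.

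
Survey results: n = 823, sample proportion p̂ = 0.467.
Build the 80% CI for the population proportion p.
(0.445, 0.489)

Proportion CI:
SE = √(p̂(1-p̂)/n) = √(0.467 · 0.533 / 823) = 0.01739

z* = 1.282
Margin = z* · SE = 1.282 · 0.01739 = 0.0223

CI: 0.467 ± 0.0223 = (0.445, 0.489)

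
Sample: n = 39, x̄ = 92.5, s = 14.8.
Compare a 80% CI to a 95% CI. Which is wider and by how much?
95% CI is wider by 3.41

df = 38
80% CI: t* = 1.304, (89.41, 95.59), width = 2 · t* · s/√n = 6.18
95% CI: t* = 2.024, (87.70, 97.30), width = 2 · t* · s/√n = 9.59

The 95% CI is wider by 9.59 - 6.18 = 3.41.
Higher confidence requires a wider interval.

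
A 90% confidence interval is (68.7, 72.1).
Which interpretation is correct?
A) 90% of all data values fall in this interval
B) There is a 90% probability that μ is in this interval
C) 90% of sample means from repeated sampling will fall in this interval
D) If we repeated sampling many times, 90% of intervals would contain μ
D

A) Wrong — a CI is about the parameter μ, not individual data values.
B) Wrong — μ is fixed; the randomness lives in the interval, not in μ.
C) Wrong — coverage applies to intervals containing μ, not to future x̄ values.
D) Correct — this is the frequentist long-run coverage interpretation.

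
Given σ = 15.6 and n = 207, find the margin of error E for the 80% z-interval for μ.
Margin of error = 1.39

Margin of error = z* · σ/√n
= 1.282 · 15.6/√207
= 1.282 · 15.6/14.3875
= 1.39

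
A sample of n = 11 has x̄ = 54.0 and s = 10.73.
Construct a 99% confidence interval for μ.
(43.75, 64.25)

t-interval (σ unknown):
df = n - 1 = 10
t* = 3.169 for 99% confidence

Margin of error = t* · s/√n = 3.169 · 10.73/√11 = 10.25

CI: (43.75, 64.25)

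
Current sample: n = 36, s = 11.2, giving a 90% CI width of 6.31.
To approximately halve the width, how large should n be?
n ≈ 144

CI width ∝ 1/√n
To reduce width by factor 2, need √n to grow by 2 → need 2² = 4 times as many samples.

Current: n = 36, width = 6.31
New: n = 144, width ≈ 3.09

Width reduced by factor of 6.31/3.09 = 2.04.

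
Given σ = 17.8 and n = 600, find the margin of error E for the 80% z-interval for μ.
Margin of error = 0.93

Margin of error = z* · σ/√n
= 1.282 · 17.8/√600
= 1.282 · 17.8/24.4949
= 0.93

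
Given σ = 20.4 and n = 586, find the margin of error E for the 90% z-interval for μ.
Margin of error = 1.39

Margin of error = z* · σ/√n
= 1.645 · 20.4/√586
= 1.645 · 20.4/24.2074
= 1.39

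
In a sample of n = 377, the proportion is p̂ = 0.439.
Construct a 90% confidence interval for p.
(0.397, 0.481)

Proportion CI:
SE = √(p̂(1-p̂)/n) = √(0.439 · 0.561 / 377) = 0.02556

z* = 1.645
Margin = z* · SE = 1.645 · 0.02556 = 0.0420

CI: 0.439 ± 0.0420 = (0.397, 0.481)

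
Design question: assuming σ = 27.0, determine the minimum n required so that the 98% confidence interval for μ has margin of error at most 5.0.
n ≥ 158

For margin E ≤ 5.0:
n ≥ (z* · σ / E)²
n ≥ (2.326 · 27.0 / 5.0)²
n ≥ 157.76

Minimum n = 158 (rounding up)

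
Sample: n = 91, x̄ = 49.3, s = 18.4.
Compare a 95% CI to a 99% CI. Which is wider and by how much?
99% CI is wider by 2.48

df = 90
95% CI: t* = 1.987, (45.47, 53.13), width = 2 · t* · s/√n = 7.67
99% CI: t* = 2.632, (44.22, 54.38), width = 2 · t* · s/√n = 10.15

The 99% CI is wider by 10.15 - 7.67 = 2.48.
Higher confidence requires a wider interval.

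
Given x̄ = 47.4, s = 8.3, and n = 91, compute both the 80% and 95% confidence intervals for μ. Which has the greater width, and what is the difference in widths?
95% CI is wider by 1.21

df = 90
80% CI: t* = 1.291, (46.28, 48.52), width = 2 · t* · s/√n = 2.25
95% CI: t* = 1.987, (45.67, 49.13), width = 2 · t* · s/√n = 3.46

The 95% CI is wider by 3.46 - 2.25 = 1.21.
Higher confidence requires a wider interval.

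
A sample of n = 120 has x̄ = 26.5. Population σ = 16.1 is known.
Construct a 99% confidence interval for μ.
(22.71, 30.29)

z-interval (σ known):
z* = 2.576 for 99% confidence

Margin of error = z* · σ/√n = 2.576 · 16.1/√120 = 3.79

CI: (26.5 - 3.79, 26.5 + 3.79) = (22.71, 30.29)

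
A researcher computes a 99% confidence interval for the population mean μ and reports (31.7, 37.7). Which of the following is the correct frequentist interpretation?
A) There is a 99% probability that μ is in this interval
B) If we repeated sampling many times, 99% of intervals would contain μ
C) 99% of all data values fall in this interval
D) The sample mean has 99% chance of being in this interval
B

A) Wrong — μ is fixed; the randomness lives in the interval, not in μ.
B) Correct — this is the frequentist long-run coverage interpretation.
C) Wrong — a CI is about the parameter μ, not individual data values.
D) Wrong — x̄ is observed and sits in the interval by construction.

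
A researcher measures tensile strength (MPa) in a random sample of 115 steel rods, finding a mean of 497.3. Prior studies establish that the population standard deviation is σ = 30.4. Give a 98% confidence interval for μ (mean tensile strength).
(490.71, 503.89)

z-interval (σ known):
z* = 2.326 for 98% confidence

Margin of error = z* · σ/√n = 2.326 · 30.4/√115 = 6.59

CI: (497.3 - 6.59, 497.3 + 6.59) = (490.71, 503.89)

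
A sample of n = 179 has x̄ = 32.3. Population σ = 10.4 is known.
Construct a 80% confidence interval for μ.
(31.30, 33.30)

z-interval (σ known):
z* = 1.282 for 80% confidence

Margin of error = z* · σ/√n = 1.282 · 10.4/√179 = 1.00

CI: (32.3 - 1.00, 32.3 + 1.00) = (31.30, 33.30)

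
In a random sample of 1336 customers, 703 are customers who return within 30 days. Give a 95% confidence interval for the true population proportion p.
(0.499, 0.553)

Proportion CI:
p̂ = 703/1336 = 0.52620
SE = √(p̂(1-p̂)/n) = √(0.52620 · 0.47380 / 1336) = 0.01366

z* = 1.960
Margin = z* · SE = 1.960 · 0.01366 = 0.0268

CI: 0.52620 ± 0.0268 = (0.499, 0.553)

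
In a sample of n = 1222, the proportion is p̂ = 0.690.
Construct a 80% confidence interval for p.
(0.673, 0.707)

Proportion CI:
SE = √(p̂(1-p̂)/n) = √(0.690 · 0.310 / 1222) = 0.01323

z* = 1.282
Margin = z* · SE = 1.282 · 0.01323 = 0.0170

CI: 0.690 ± 0.0170 = (0.673, 0.707)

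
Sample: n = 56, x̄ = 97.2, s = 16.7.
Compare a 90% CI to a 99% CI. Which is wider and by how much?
99% CI is wider by 4.44

df = 55
90% CI: t* = 1.673, (93.47, 100.93), width = 2 · t* · s/√n = 7.47
99% CI: t* = 2.668, (91.25, 103.15), width = 2 · t* · s/√n = 11.91

The 99% CI is wider by 11.91 - 7.47 = 4.44.
Higher confidence requires a wider interval.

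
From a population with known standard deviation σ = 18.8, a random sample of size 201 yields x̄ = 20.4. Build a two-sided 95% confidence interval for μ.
(17.80, 23.00)

z-interval (σ known):
z* = 1.960 for 95% confidence

Margin of error = z* · σ/√n = 1.960 · 18.8/√201 = 2.60

CI: (20.4 - 2.60, 20.4 + 2.60) = (17.80, 23.00)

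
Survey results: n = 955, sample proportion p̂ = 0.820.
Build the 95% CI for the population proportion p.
(0.796, 0.844)

Proportion CI:
SE = √(p̂(1-p̂)/n) = √(0.820 · 0.180 / 955) = 0.01243

z* = 1.960
Margin = z* · SE = 1.960 · 0.01243 = 0.0244

CI: 0.820 ± 0.0244 = (0.796, 0.844)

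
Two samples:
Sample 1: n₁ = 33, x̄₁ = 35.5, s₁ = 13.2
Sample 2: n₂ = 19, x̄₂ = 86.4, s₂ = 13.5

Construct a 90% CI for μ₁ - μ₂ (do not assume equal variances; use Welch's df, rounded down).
(-57.41, -44.39)

Difference: x̄₁ - x̄₂ = -50.90
SE = √(s₁²/n₁ + s₂²/n₂) = √(13.2²/33 + 13.5²/19) = 3.8564
df = 36.97 → 36 (Welch–Satterthwaite, rounded down)
t* = 1.688

CI: -50.90 ± 1.688 · 3.8564 = -50.90 ± 6.51 = (-57.41, -44.39)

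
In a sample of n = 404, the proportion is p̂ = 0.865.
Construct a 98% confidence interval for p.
(0.825, 0.905)

Proportion CI:
SE = √(p̂(1-p̂)/n) = √(0.865 · 0.135 / 404) = 0.01700

z* = 2.326
Margin = z* · SE = 2.326 · 0.01700 = 0.0395

CI: 0.865 ± 0.0395 = (0.825, 0.905)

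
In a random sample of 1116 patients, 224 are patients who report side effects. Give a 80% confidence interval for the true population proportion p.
(0.185, 0.216)

Proportion CI:
p̂ = 224/1116 = 0.20072
SE = √(p̂(1-p̂)/n) = √(0.20072 · 0.79928 / 1116) = 0.01199

z* = 1.282
Margin = z* · SE = 1.282 · 0.01199 = 0.0154

CI: 0.20072 ± 0.0154 = (0.185, 0.216)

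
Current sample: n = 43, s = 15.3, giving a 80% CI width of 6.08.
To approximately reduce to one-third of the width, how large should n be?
n ≈ 387

CI width ∝ 1/√n
To reduce width by factor 3, need √n to grow by 3 → need 3² = 9 times as many samples.

Current: n = 43, width = 6.08
New: n = 387, width ≈ 2.00

Width reduced by factor of 6.08/2.00 = 3.04.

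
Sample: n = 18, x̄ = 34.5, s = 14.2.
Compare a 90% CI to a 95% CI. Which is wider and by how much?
95% CI is wider by 2.47

df = 17
90% CI: t* = 1.740, (28.68, 40.32), width = 2 · t* · s/√n = 11.65
95% CI: t* = 2.110, (27.44, 41.56), width = 2 · t* · s/√n = 14.12

The 95% CI is wider by 14.12 - 11.65 = 2.47.
Higher confidence requires a wider interval.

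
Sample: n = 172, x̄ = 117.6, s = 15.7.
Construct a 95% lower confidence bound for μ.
μ ≥ 115.62

Lower bound (one-sided):
t* = 1.654 (one-sided for 95%)
Lower bound = x̄ - t* · s/√n = 117.6 - 1.654 · 15.7/√172 = 115.62

We are 95% confident that μ ≥ 115.62.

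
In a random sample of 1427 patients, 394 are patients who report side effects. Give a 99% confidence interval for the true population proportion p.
(0.246, 0.307)

Proportion CI:
p̂ = 394/1427 = 0.27610
SE = √(p̂(1-p̂)/n) = √(0.27610 · 0.72390 / 1427) = 0.01183

z* = 2.576
Margin = z* · SE = 2.576 · 0.01183 = 0.0305

CI: 0.27610 ± 0.0305 = (0.246, 0.307)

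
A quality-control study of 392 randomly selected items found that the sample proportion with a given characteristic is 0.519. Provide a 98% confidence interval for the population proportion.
(0.460, 0.578)

Proportion CI:
SE = √(p̂(1-p̂)/n) = √(0.519 · 0.481 / 392) = 0.02524

z* = 2.326
Margin = z* · SE = 2.326 · 0.02524 = 0.0587

CI: 0.519 ± 0.0587 = (0.460, 0.578)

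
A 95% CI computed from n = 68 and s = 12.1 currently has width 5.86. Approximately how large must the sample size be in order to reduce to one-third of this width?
n ≈ 612

CI width ∝ 1/√n
To reduce width by factor 3, need √n to grow by 3 → need 3² = 9 times as many samples.

Current: n = 68, width = 5.86
New: n = 612, width ≈ 1.92

Width reduced by factor of 5.86/1.92 = 3.05.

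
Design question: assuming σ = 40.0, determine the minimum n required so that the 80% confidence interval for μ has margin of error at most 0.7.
n ≥ 5367

For margin E ≤ 0.7:
n ≥ (z* · σ / E)²
n ≥ (1.282 · 40.0 / 0.7)²
n ≥ 5366.61

Minimum n = 5367 (rounding up)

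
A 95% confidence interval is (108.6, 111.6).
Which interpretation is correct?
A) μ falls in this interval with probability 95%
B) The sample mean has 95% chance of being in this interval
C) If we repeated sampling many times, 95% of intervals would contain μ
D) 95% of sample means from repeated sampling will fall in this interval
C

A) Wrong — μ is fixed; the randomness lives in the interval, not in μ.
B) Wrong — x̄ is observed and sits in the interval by construction.
C) Correct — this is the frequentist long-run coverage interpretation.
D) Wrong — coverage applies to intervals containing μ, not to future x̄ values.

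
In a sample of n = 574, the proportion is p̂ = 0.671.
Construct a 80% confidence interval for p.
(0.646, 0.696)

Proportion CI:
SE = √(p̂(1-p̂)/n) = √(0.671 · 0.329 / 574) = 0.01961

z* = 1.282
Margin = z* · SE = 1.282 · 0.01961 = 0.0251

CI: 0.671 ± 0.0251 = (0.646, 0.696)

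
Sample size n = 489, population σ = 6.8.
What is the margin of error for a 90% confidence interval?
Margin of error = 0.51

Margin of error = z* · σ/√n
= 1.645 · 6.8/√489
= 1.645 · 6.8/22.1133
= 0.51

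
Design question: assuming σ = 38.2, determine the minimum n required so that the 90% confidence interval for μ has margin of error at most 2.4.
n ≥ 686

For margin E ≤ 2.4:
n ≥ (z* · σ / E)²
n ≥ (1.645 · 38.2 / 2.4)²
n ≥ 685.55

Minimum n = 686 (rounding up)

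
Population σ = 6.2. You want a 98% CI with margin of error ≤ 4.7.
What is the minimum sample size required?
n ≥ 10

For margin E ≤ 4.7:
n ≥ (z* · σ / E)²
n ≥ (2.326 · 6.2 / 4.7)²
n ≥ 9.41

Minimum n = 10 (rounding up)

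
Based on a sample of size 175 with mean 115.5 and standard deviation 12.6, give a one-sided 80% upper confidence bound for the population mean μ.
μ ≤ 116.30

Upper bound (one-sided):
t* = 0.844 (one-sided for 80%)
Upper bound = x̄ + t* · s/√n = 115.5 + 0.844 · 12.6/√175 = 116.30

We are 80% confident that μ ≤ 116.30.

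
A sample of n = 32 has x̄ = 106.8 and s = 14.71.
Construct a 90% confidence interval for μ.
(102.39, 111.21)

t-interval (σ unknown):
df = n - 1 = 31
t* = 1.696 for 90% confidence

Margin of error = t* · s/√n = 1.696 · 14.71/√32 = 4.41

CI: (102.39, 111.21)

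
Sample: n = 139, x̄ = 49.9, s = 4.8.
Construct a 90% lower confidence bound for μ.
μ ≥ 49.38

Lower bound (one-sided):
t* = 1.288 (one-sided for 90%)
Lower bound = x̄ - t* · s/√n = 49.9 - 1.288 · 4.8/√139 = 49.38

We are 90% confident that μ ≥ 49.38.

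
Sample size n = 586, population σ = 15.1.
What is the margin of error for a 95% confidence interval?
Margin of error = 1.22

Margin of error = z* · σ/√n
= 1.960 · 15.1/√586
= 1.960 · 15.1/24.2074
= 1.22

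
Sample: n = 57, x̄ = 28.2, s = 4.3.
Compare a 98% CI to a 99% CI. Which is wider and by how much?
99% CI is wider by 0.31

df = 56
98% CI: t* = 2.395, (26.84, 29.56), width = 2 · t* · s/√n = 2.73
99% CI: t* = 2.667, (26.68, 29.72), width = 2 · t* · s/√n = 3.04

The 99% CI is wider by 3.04 - 2.73 = 0.31.
Higher confidence requires a wider interval.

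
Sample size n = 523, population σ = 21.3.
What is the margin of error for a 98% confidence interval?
Margin of error = 2.17

Margin of error = z* · σ/√n
= 2.326 · 21.3/√523
= 2.326 · 21.3/22.8692
= 2.17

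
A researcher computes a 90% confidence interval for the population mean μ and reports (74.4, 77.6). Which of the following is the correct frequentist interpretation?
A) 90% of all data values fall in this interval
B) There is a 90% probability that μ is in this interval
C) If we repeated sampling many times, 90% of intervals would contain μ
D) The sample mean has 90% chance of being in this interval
C

A) Wrong — a CI is about the parameter μ, not individual data values.
B) Wrong — μ is fixed; the randomness lives in the interval, not in μ.
C) Correct — this is the frequentist long-run coverage interpretation.
D) Wrong — x̄ is observed and sits in the interval by construction.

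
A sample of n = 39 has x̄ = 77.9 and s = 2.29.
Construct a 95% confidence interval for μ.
(77.16, 78.64)

t-interval (σ unknown):
df = n - 1 = 38
t* = 2.024 for 95% confidence

Margin of error = t* · s/√n = 2.024 · 2.29/√39 = 0.74

CI: (77.16, 78.64)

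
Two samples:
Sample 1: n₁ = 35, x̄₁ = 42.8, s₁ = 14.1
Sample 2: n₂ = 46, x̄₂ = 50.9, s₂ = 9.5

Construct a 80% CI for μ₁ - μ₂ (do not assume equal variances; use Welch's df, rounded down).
(-11.69, -4.51)

Difference: x̄₁ - x̄₂ = -8.10
SE = √(s₁²/n₁ + s₂²/n₂) = √(14.1²/35 + 9.5²/46) = 2.7645
df = 56.45 → 56 (Welch–Satterthwaite, rounded down)
t* = 1.297

CI: -8.10 ± 1.297 · 2.7645 = -8.10 ± 3.59 = (-11.69, -4.51)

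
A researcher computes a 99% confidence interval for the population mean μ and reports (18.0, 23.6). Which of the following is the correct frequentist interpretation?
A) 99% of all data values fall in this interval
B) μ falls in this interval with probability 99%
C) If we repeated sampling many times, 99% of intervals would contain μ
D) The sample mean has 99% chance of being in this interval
C

A) Wrong — a CI is about the parameter μ, not individual data values.
B) Wrong — μ is fixed; the randomness lives in the interval, not in μ.
C) Correct — this is the frequentist long-run coverage interpretation.
D) Wrong — x̄ is observed and sits in the interval by construction.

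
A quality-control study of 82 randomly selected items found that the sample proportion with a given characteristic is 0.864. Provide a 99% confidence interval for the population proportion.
(0.766, 0.962)

Proportion CI:
SE = √(p̂(1-p̂)/n) = √(0.864 · 0.136 / 82) = 0.03785

z* = 2.576
Margin = z* · SE = 2.576 · 0.03785 = 0.0975

CI: 0.864 ± 0.0975 = (0.766, 0.962)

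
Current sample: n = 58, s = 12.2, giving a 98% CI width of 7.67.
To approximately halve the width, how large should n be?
n ≈ 232

CI width ∝ 1/√n
To reduce width by factor 2, need √n to grow by 2 → need 2² = 4 times as many samples.

Current: n = 58, width = 7.67
New: n = 232, width ≈ 3.75

Width reduced by factor of 7.67/3.75 = 2.05.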